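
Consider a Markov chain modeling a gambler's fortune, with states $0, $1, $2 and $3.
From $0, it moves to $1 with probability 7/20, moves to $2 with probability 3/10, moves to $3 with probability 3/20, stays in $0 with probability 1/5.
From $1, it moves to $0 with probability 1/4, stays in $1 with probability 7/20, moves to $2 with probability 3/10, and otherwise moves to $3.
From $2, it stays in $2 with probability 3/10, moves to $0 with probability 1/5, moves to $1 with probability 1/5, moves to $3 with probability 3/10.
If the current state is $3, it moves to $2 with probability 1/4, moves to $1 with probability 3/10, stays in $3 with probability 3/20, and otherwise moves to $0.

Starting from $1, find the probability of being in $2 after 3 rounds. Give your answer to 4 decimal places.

0.2911

Propagate the distribution vector 3 rounds from $1.
After 0 rounds: (0.0000, 1.0000, 0.0000, 0.0000)
After 1 round: (0.2500, 0.3500, 0.3000, 0.1000)
After 2 rounds: (0.2275, 0.3000, 0.2950, 0.1775)
After 3 rounds: (0.2328, 0.2969, 0.2911, 0.1793)
P(in $2 after 3 rounds) = 0.2911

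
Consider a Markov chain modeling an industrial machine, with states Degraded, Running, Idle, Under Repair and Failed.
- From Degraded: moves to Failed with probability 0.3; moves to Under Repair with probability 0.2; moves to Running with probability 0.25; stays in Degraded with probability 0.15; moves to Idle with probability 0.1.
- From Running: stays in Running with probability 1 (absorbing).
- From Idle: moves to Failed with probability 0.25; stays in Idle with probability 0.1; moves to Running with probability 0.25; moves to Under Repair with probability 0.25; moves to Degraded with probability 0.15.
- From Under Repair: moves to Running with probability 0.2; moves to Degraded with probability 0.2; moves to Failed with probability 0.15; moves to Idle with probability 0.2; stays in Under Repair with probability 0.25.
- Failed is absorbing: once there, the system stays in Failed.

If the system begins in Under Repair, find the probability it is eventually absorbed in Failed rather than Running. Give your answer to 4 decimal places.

0.4715

Let h(s) be the probability of absorption at Failed starting from transient state s. Then h(Failed) = 1 and h(Running) = 0. By first-step analysis:
h(Degraded) = 0.15·h(Degraded) + 0.25·0 + 0.1·h(Idle) + 0.2·h(Under Repair) + 0.3·1
h(Idle) = 0.15·h(Degraded) + 0.25·0 + 0.1·h(Idle) + 0.25·h(Under Repair) + 0.25·1
h(Under Repair) = 0.2·h(Degraded) + 0.2·0 + 0.2·h(Idle) + 0.25·h(Under Repair) + 0.15·1
Solving: h(Degraded) = 0.5222, h(Idle) = 0.4958, h(Under Repair) = 0.4715.
Starting from Under Repair, the probability is 0.4715.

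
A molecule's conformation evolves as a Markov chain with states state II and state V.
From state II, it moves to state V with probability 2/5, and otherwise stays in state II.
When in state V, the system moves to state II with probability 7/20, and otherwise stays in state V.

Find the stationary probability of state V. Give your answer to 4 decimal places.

Let the stationary distribution be π with π = πP and π_1 + π_2 = 1.
π_1 = 0.6·π_1 + 0.35·π_2
Solving with the normalization constraint gives π = (0.4667, 0.5333).
So the stationary probability of state V is 0.5333.

0.5333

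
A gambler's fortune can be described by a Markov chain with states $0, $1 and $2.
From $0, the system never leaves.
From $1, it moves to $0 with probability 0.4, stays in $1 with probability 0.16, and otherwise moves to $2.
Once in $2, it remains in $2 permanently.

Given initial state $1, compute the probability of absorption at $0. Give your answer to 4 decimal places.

0.4762

Let h(s) be the probability of absorption at $0 starting from transient state s. Then h($0) = 1 and h($2) = 0. By first-step analysis:
h($1) = 0.4·1 + 0.16·h($1) + 0.44·0
Solving: h($1) = 0.4762.
Starting from $1, the probability is 0.4762.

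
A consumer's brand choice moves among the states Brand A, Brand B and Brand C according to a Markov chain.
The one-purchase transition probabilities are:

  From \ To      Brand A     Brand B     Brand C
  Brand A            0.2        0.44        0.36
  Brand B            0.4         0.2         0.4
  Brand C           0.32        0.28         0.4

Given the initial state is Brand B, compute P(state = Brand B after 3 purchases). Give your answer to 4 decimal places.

Propagate the distribution vector 3 purchases from Brand B.
After 0 purchases: (0.0000, 1.0000, 0.0000)
After 1 purchase: (0.4000, 0.2000, 0.4000)
After 2 purchases: (0.2880, 0.3280, 0.3840)
After 3 purchases: (0.3117, 0.2998, 0.3885)
P(in Brand B after 3 purchases) = 0.2998

0.2998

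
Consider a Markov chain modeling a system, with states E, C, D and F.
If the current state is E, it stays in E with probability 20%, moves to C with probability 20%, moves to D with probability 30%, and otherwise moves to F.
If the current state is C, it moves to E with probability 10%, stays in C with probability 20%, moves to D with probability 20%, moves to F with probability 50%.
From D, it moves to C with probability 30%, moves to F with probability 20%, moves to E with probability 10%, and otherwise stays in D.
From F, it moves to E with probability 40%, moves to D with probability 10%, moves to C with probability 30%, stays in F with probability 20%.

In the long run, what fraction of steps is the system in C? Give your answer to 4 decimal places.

0.2536

Let the stationary distribution be π with π = πP and π_1 + π_2 + π_3 + π_4 = 1.
π_1 = 0.2·π_1 + 0.1·π_2 + 0.1·π_3 + 0.4·π_4
π_2 = 0.2·π_1 + 0.2·π_2 + 0.3·π_3 + 0.3·π_4
π_3 = 0.3·π_1 + 0.2·π_2 + 0.4·π_3 + 0.1·π_4
Solving with the normalization constraint gives π = (0.2101, 0.2536, 0.2391, 0.2971).
So the stationary probability of C is 0.2536.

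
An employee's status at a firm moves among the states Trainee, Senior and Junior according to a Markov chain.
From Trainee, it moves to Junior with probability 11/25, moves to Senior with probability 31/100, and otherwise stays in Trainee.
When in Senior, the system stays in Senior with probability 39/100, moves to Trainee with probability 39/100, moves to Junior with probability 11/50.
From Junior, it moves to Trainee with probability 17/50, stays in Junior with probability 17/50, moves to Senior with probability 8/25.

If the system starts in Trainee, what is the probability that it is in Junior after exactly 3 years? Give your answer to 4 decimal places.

Propagate the distribution vector 3 years from Trainee.
After 0 years: (1.0000, 0.0000, 0.0000)
After 1 year: (0.2500, 0.3100, 0.4400)
After 2 years: (0.3330, 0.3392, 0.3278)
After 3 years: (0.3270, 0.3404, 0.3326)
P(in Junior after 3 years) = 0.3326

0.3326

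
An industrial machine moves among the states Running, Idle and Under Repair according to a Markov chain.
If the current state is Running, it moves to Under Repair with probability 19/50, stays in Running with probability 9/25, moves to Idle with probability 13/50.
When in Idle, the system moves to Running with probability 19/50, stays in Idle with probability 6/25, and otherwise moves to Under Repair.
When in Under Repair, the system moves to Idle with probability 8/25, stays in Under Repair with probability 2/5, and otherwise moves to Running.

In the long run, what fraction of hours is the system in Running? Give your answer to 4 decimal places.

Let the stationary distribution be π with π = πP and π_1 + π_2 + π_3 = 1.
π_1 = 0.36·π_1 + 0.38·π_2 + 0.28·π_3
π_2 = 0.26·π_1 + 0.24·π_2 + 0.32·π_3
Solving with the normalization constraint gives π = (0.3345, 0.2777, 0.3878).
So the stationary probability of Running is 0.3345.

0.3345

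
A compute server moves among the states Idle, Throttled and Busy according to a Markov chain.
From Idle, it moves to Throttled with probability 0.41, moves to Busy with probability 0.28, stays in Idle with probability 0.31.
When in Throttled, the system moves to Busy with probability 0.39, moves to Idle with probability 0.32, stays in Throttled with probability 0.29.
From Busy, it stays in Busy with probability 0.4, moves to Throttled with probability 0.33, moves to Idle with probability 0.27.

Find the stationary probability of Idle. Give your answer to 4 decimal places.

0.2990

Let the stationary distribution be π with π = πP and π_1 + π_2 + π_3 = 1.
π_1 = 0.31·π_1 + 0.32·π_2 + 0.27·π_3
π_2 = 0.41·π_1 + 0.29·π_2 + 0.33·π_3
Solving with the normalization constraint gives π = (0.2990, 0.3403, 0.3607).
So the stationary probability of Idle is 0.2990.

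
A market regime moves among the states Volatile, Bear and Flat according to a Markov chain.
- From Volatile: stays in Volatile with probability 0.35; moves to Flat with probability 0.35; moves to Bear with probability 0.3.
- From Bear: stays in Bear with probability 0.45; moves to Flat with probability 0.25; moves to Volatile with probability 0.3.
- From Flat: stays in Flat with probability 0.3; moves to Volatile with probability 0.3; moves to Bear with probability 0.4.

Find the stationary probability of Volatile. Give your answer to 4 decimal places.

0.3158

Let the stationary distribution be π with π = πP and π_1 + π_2 + π_3 = 1.
π_1 = 0.35·π_1 + 0.3·π_2 + 0.3·π_3
π_2 = 0.3·π_1 + 0.45·π_2 + 0.4·π_3
Solving with the normalization constraint gives π = (0.3158, 0.3878, 0.2964).
So the stationary probability of Volatile is 0.3158.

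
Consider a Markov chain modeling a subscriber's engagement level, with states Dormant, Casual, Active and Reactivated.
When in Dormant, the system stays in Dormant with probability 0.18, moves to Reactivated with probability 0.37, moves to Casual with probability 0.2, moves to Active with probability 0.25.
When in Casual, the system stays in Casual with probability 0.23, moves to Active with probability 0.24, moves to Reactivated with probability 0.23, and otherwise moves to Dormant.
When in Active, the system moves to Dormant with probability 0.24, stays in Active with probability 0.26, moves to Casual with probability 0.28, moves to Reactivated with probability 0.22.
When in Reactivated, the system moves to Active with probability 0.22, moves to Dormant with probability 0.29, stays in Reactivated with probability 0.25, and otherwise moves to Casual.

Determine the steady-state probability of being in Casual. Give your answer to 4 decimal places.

Let the stationary distribution be π with π = πP and π_1 + π_2 + π_3 + π_4 = 1.
π_1 = 0.18·π_1 + 0.3·π_2 + 0.24·π_3 + 0.29·π_4
π_2 = 0.2·π_1 + 0.23·π_2 + 0.28·π_3 + 0.24·π_4
π_3 = 0.25·π_1 + 0.24·π_2 + 0.26·π_3 + 0.22·π_4
Solving with the normalization constraint gives π = (0.2525, 0.2372, 0.2420, 0.2683).
So the stationary probability of Casual is 0.2372.

0.2372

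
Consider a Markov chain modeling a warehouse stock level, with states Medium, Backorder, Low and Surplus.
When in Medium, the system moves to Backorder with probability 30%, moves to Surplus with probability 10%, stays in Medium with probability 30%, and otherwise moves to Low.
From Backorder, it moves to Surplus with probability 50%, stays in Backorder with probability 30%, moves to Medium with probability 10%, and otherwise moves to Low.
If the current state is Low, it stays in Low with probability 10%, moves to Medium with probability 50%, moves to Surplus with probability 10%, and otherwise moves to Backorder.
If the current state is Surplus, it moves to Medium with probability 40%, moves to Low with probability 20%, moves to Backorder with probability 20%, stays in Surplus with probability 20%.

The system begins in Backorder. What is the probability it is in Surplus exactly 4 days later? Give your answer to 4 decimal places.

0.2319

Propagate the distribution vector 4 days from Backorder.
After 0 days: (0.0000, 1.0000, 0.0000, 0.0000)
After 1 day: (0.1000, 0.3000, 0.1000, 0.5000)
After 2 days: (0.3100, 0.2500, 0.1700, 0.2700)
After 3 days: (0.3110, 0.2730, 0.1890, 0.2270)
After 4 days: (0.3059, 0.2773, 0.1849, 0.2319)
P(in Surplus after 4 days) = 0.2319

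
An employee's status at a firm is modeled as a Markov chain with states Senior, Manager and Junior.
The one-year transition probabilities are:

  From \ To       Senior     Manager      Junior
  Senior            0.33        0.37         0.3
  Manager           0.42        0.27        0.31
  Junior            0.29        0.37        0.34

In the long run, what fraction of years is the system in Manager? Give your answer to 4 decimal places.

Let the stationary distribution be π with π = πP and π_1 + π_2 + π_3 = 1.
π_1 = 0.33·π_1 + 0.42·π_2 + 0.29·π_3
π_2 = 0.37·π_1 + 0.27·π_2 + 0.37·π_3
Solving with the normalization constraint gives π = (0.3476, 0.3364, 0.3160).
So the stationary probability of Manager is 0.3364.

0.3364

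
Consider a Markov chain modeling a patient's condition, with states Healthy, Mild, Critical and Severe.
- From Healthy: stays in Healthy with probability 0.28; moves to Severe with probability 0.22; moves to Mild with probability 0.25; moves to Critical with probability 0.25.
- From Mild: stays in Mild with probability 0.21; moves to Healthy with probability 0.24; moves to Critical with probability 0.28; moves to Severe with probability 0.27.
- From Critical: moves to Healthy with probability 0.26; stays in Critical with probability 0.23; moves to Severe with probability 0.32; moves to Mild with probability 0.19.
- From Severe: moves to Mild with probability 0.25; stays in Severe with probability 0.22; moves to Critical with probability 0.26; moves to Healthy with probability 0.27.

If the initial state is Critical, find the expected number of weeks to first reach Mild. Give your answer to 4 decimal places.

Let t(s) be the expected number of weeks to first reach Mild from state s, with t(Mild) = 0. Conditioning on the first week:
t(Healthy) = 1 + 0.28·t(Healthy) + 0.25·t(Critical) + 0.22·t(Severe)
t(Critical) = 1 + 0.26·t(Healthy) + 0.23·t(Critical) + 0.32·t(Severe)
t(Severe) = 1 + 0.27·t(Healthy) + 0.26·t(Critical) + 0.22·t(Severe)
Solving: t(Healthy) = 4.2526, t(Critical) = 4.5030, t(Severe) = 4.2551.
Expected weeks from Critical to Mild: 4.5030.

4.5030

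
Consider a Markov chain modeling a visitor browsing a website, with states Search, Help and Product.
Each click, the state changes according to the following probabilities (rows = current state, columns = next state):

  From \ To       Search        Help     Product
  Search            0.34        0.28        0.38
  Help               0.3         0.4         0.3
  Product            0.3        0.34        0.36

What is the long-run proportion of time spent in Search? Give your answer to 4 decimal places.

0.3125

Let the stationary distribution be π with π = πP and π_1 + π_2 + π_3 = 1.
π_1 = 0.34·π_1 + 0.3·π_2 + 0.3·π_3
π_2 = 0.28·π_1 + 0.4·π_2 + 0.34·π_3
Solving with the normalization constraint gives π = (0.3125, 0.3418, 0.3457).
So the stationary probability of Search is 0.3125.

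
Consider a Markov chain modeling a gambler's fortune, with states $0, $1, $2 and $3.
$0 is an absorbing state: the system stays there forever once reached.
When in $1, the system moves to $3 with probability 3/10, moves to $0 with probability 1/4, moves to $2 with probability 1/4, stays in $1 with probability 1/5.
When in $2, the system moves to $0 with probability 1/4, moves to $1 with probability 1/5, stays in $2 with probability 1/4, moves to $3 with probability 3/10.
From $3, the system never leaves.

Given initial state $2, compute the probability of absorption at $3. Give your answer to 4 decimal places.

0.5455

Let h(s) be the probability of absorption at $3 starting from transient state s. Then h($3) = 1 and h($0) = 0. By first-step analysis:
h($1) = 0.25·0 + 0.2·h($1) + 0.25·h($2) + 0.3·1
h($2) = 0.25·0 + 0.2·h($1) + 0.25·h($2) + 0.3·1
Solving: h($1) = 0.5455, h($2) = 0.5455.
Starting from $2, the probability is 0.5455.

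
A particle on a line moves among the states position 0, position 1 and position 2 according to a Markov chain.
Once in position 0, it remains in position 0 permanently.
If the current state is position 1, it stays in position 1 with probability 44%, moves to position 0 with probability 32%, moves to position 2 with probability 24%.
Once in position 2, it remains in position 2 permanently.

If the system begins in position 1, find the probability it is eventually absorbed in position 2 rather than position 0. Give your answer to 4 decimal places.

Let h(s) be the probability of absorption at position 2 starting from transient state s. Then h(position 2) = 1 and h(position 0) = 0. By first-step analysis:
h(position 1) = 0.32·0 + 0.44·h(position 1) + 0.24·1
Solving: h(position 1) = 0.4286.
Starting from position 1, the probability is 0.4286.

0.4286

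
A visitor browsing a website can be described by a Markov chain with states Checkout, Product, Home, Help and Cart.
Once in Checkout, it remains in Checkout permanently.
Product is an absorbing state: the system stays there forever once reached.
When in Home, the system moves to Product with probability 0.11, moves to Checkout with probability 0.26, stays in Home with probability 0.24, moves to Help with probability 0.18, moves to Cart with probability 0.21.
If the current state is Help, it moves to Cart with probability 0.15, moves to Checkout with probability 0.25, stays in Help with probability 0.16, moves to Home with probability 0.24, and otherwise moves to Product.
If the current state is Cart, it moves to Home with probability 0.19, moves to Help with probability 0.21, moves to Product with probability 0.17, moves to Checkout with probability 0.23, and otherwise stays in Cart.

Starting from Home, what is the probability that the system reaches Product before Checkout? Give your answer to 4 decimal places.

Let h(s) be the probability of absorption at Product starting from transient state s. Then h(Product) = 1 and h(Checkout) = 0. By first-step analysis:
h(Home) = 0.26·0 + 0.11·1 + 0.24·h(Home) + 0.18·h(Help) + 0.21·h(Cart)
h(Help) = 0.25·0 + 0.2·1 + 0.24·h(Home) + 0.16·h(Help) + 0.15·h(Cart)
h(Cart) = 0.23·0 + 0.17·1 + 0.19·h(Home) + 0.21·h(Help) + 0.2·h(Cart)
Solving: h(Home) = 0.3540, h(Help) = 0.4115, h(Cart) = 0.4046.
Starting from Home, the probability is 0.3540.

0.3540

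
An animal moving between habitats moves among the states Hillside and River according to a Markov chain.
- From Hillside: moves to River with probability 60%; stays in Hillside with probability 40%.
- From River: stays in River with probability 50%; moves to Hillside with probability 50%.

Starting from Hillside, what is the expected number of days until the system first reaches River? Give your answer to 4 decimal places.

Let t(s) be the expected number of days to first reach River from state s, with t(River) = 0. Conditioning on the first day:
t(Hillside) = 1 + 0.4·t(Hillside)
Solving: t(Hillside) = 1.6667.
Expected days from Hillside to River: 1.6667.

1.6667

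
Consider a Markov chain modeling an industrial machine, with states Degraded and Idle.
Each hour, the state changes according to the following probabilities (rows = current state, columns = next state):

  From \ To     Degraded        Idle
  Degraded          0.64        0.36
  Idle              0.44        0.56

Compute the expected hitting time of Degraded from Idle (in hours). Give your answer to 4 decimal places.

2.2727

Let t(s) be the expected number of hours to first reach Degraded from state s, with t(Degraded) = 0. Conditioning on the first hour:
t(Idle) = 1 + 0.56·t(Idle)
Solving: t(Idle) = 2.2727.
Expected hours from Idle to Degraded: 2.2727.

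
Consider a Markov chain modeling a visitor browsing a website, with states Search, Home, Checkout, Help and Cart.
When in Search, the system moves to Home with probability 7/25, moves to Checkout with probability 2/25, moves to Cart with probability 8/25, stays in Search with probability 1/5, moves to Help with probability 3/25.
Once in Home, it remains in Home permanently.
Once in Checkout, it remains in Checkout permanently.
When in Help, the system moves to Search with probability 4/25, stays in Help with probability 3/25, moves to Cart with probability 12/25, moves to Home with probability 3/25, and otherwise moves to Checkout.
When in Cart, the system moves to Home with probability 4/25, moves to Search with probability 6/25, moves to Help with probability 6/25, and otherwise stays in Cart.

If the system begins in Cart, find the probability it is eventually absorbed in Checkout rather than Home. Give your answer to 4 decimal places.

0.1841

Let h(s) be the probability of absorption at Checkout starting from transient state s. Then h(Checkout) = 1 and h(Home) = 0. By first-step analysis:
h(Search) = 0.2·h(Search) + 0.28·0 + 0.08·1 + 0.12·h(Help) + 0.32·h(Cart)
h(Help) = 0.16·h(Search) + 0.12·0 + 0.12·1 + 0.12·h(Help) + 0.48·h(Cart)
h(Cart) = 0.24·h(Search) + 0.16·0 + 0.24·h(Help) + 0.36·h(Cart)
Solving: h(Search) = 0.2150, h(Help) = 0.2759, h(Cart) = 0.1841.
Starting from Cart, the probability is 0.1841.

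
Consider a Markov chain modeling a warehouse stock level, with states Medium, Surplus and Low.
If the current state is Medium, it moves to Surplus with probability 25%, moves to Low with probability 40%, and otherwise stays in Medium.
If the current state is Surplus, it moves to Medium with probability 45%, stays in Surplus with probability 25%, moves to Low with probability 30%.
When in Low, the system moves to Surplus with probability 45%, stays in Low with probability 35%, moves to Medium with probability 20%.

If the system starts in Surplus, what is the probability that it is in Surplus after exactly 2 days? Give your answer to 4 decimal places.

0.3100

Sum over the intermediate state after 1 day:
P = P(Surplus→Medium)·P(Medium→Surplus) + P(Surplus→Surplus)·P(Surplus→Surplus) + P(Surplus→Low)·P(Low→Surplus)
  = 0.45×0.25 + 0.25×0.25 + 0.3×0.45
  = 0.1125 + 0.0625 + 0.1350 = 0.3100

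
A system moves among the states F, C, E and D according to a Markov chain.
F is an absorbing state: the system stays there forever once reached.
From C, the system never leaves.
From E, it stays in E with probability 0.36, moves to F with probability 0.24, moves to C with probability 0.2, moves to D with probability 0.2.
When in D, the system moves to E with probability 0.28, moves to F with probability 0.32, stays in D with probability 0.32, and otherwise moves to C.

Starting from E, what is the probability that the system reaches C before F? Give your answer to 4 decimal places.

0.4008

Let h(s) be the probability of absorption at C starting from transient state s. Then h(C) = 1 and h(F) = 0. By first-step analysis:
h(E) = 0.24·0 + 0.2·1 + 0.36·h(E) + 0.2·h(D)
h(D) = 0.32·0 + 0.08·1 + 0.28·h(E) + 0.32·h(D)
Solving: h(E) = 0.4008, h(D) = 0.2827.
Starting from E, the probability is 0.4008.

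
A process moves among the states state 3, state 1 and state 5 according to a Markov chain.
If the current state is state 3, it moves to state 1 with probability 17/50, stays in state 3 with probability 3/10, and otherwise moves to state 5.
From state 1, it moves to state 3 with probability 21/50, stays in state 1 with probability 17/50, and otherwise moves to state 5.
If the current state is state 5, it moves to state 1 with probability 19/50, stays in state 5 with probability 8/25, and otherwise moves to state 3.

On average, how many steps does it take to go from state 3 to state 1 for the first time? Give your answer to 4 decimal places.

2.8261

Let t(s) be the expected number of steps to first reach state 1 from state s, with t(state 1) = 0. Conditioning on the first step:
t(state 3) = 1 + 0.3·t(state 3) + 0.36·t(state 5)
t(state 5) = 1 + 0.3·t(state 3) + 0.32·t(state 5)
Solving: t(state 3) = 2.8261, t(state 5) = 2.7174.
Expected steps from state 3 to state 1: 2.8261.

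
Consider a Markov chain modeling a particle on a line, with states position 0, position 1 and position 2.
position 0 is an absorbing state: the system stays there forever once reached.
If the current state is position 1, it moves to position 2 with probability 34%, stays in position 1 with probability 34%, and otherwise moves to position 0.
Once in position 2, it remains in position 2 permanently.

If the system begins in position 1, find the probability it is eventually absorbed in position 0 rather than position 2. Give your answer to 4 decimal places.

0.4848

Let h(s) be the probability of absorption at position 0 starting from transient state s. Then h(position 0) = 1 and h(position 2) = 0. By first-step analysis:
h(position 1) = 0.32·1 + 0.34·h(position 1) + 0.34·0
Solving: h(position 1) = 0.4848.
Starting from position 1, the probability is 0.4848.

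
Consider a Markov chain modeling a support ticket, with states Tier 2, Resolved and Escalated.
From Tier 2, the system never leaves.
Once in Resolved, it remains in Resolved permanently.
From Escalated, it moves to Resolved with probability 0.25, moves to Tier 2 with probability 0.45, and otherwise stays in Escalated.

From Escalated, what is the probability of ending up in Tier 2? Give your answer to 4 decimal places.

Let h(s) be the probability of absorption at Tier 2 starting from transient state s. Then h(Tier 2) = 1 and h(Resolved) = 0. By first-step analysis:
h(Escalated) = 0.45·1 + 0.25·0 + 0.3·h(Escalated)
Solving: h(Escalated) = 0.6429.
Starting from Escalated, the probability is 0.6429.

0.6429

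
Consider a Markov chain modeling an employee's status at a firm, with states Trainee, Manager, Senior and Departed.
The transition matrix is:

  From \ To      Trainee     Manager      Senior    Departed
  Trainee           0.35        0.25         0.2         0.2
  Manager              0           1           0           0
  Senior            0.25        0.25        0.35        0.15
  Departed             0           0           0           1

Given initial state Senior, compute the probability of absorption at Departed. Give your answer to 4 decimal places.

Let h(s) be the probability of absorption at Departed starting from transient state s. Then h(Departed) = 1 and h(Manager) = 0. By first-step analysis:
h(Trainee) = 0.35·h(Trainee) + 0.25·0 + 0.2·h(Senior) + 0.2·1
h(Senior) = 0.25·h(Trainee) + 0.25·0 + 0.35·h(Senior) + 0.15·1
Solving: h(Trainee) = 0.4295, h(Senior) = 0.3960.
Starting from Senior, the probability is 0.3960.

0.3960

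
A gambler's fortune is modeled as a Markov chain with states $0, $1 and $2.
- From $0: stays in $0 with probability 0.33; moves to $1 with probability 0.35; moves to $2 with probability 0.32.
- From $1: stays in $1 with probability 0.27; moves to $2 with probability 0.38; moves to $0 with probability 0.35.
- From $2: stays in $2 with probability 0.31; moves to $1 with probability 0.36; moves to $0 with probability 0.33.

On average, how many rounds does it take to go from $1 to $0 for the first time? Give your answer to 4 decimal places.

2.9163

Let t(s) be the expected number of rounds to first reach $0 from state s, with t($0) = 0. Conditioning on the first round:
t($1) = 1 + 0.27·t($1) + 0.38·t($2)
t($2) = 1 + 0.36·t($1) + 0.31·t($2)
Solving: t($1) = 2.9163, t($2) = 2.9708.
Expected rounds from $1 to $0: 2.9163.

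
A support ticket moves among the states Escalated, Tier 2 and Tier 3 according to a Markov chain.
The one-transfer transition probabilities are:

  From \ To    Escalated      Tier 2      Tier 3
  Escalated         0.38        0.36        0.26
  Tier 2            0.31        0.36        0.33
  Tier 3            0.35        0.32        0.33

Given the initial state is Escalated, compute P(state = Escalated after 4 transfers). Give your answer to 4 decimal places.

0.3465

Propagate the distribution vector 4 transfers from Escalated.
After 0 transfers: (1.0000, 0.0000, 0.0000)
After 1 transfer: (0.3800, 0.3600, 0.2600)
After 2 transfers: (0.3470, 0.3496, 0.3034)
After 3 transfers: (0.3464, 0.3479, 0.3057)
After 4 transfers: (0.3465, 0.3478, 0.3058)
P(in Escalated after 4 transfers) = 0.3465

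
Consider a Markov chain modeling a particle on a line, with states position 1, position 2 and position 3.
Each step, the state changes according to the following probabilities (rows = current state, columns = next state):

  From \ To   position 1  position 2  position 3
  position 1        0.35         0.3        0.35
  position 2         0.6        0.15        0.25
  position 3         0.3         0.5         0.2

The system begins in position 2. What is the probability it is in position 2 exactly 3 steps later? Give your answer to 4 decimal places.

0.3104

Propagate the distribution vector 3 steps from position 2.
After 0 steps: (0.0000, 1.0000, 0.0000)
After 1 step: (0.6000, 0.1500, 0.2500)
After 2 steps: (0.3750, 0.3275, 0.2975)
After 3 steps: (0.4170, 0.3104, 0.2726)
P(in position 2 after 3 steps) = 0.3104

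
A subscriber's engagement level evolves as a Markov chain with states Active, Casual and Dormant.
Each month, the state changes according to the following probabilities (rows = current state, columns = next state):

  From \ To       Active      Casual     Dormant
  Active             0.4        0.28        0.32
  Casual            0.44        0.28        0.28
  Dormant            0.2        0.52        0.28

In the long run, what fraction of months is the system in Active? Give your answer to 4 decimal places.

0.3552

Let the stationary distribution be π with π = πP and π_1 + π_2 + π_3 = 1.
π_1 = 0.4·π_1 + 0.44·π_2 + 0.2·π_3
π_2 = 0.28·π_1 + 0.28·π_2 + 0.52·π_3
Solving with the normalization constraint gives π = (0.3552, 0.3506, 0.2942).
So the stationary probability of Active is 0.3552.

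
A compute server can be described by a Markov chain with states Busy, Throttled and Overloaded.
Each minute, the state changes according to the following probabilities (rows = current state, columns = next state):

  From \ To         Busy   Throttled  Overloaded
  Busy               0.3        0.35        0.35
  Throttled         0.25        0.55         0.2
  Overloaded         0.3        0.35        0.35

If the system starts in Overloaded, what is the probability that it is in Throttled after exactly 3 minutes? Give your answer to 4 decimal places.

Propagate the distribution vector 3 minutes from Overloaded.
After 0 minutes: (0.0000, 0.0000, 1.0000)
After 1 minute: (0.3000, 0.3500, 0.3500)
After 2 minutes: (0.2825, 0.4200, 0.2975)
After 3 minutes: (0.2790, 0.4340, 0.2870)
P(in Throttled after 3 minutes) = 0.4340

0.4340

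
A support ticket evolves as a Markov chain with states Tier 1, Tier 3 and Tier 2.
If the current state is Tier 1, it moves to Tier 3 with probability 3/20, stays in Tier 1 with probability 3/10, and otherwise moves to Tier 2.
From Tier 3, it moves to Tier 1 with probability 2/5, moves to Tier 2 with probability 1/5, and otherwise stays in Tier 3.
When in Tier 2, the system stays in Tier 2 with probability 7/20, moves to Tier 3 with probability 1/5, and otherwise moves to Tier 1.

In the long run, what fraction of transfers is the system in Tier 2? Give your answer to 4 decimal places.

0.3924

Let the stationary distribution be π with π = πP and π_1 + π_2 + π_3 = 1.
π_1 = 0.3·π_1 + 0.4·π_2 + 0.45·π_3
π_2 = 0.15·π_1 + 0.4·π_2 + 0.2·π_3
Solving with the normalization constraint gives π = (0.3815, 0.2262, 0.3924).
So the stationary probability of Tier 2 is 0.3924.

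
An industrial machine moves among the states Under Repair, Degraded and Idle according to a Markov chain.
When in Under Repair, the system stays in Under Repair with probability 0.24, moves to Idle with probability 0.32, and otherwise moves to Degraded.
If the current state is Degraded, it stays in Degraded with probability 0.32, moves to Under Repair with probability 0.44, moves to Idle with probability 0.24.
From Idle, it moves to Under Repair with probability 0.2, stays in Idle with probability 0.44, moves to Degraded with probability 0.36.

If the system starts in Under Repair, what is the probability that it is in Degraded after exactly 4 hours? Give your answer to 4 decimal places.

Propagate the distribution vector 4 hours from Under Repair.
After 0 hours: (1.0000, 0.0000, 0.0000)
After 1 hour: (0.2400, 0.4400, 0.3200)
After 2 hours: (0.3152, 0.3616, 0.3232)
After 3 hours: (0.2994, 0.3708, 0.3299)
After 4 hours: (0.3010, 0.3691, 0.3299)
P(in Degraded after 4 hours) = 0.3691

0.3691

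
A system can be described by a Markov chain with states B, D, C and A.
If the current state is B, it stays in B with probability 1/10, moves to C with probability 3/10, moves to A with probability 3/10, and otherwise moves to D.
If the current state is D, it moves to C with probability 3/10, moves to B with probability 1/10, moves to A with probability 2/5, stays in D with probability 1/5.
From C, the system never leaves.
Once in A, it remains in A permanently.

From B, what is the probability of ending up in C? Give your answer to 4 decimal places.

0.4783

Let h(s) be the probability of absorption at C starting from transient state s. Then h(C) = 1 and h(A) = 0. By first-step analysis:
h(B) = 0.1·h(B) + 0.3·h(D) + 0.3·1 + 0.3·0
h(D) = 0.1·h(B) + 0.2·h(D) + 0.3·1 + 0.4·0
Solving: h(B) = 0.4783, h(D) = 0.4348.
Starting from B, the probability is 0.4783.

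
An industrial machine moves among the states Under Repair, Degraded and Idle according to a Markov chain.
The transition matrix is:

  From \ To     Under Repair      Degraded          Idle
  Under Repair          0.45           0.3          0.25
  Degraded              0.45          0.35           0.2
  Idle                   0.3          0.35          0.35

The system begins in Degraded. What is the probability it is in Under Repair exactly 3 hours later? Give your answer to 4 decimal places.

0.4121

Propagate the distribution vector 3 hours from Degraded.
After 0 hours: (0.0000, 1.0000, 0.0000)
After 1 hour: (0.4500, 0.3500, 0.2000)
After 2 hours: (0.4200, 0.3275, 0.2525)
After 3 hours: (0.4121, 0.3290, 0.2589)
P(in Under Repair after 3 hours) = 0.4121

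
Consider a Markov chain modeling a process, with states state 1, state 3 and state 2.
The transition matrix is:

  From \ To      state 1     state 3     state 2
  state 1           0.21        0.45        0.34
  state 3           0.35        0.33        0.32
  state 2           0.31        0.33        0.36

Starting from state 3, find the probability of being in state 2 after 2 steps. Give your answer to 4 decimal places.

0.3398

Sum over the intermediate state after 1 step:
P = P(state 3→state 1)·P(state 1→state 2) + P(state 3→state 3)·P(state 3→state 2) + P(state 3→state 2)·P(state 2→state 2)
  = 0.35×0.34 + 0.33×0.32 + 0.32×0.36
  = 0.1190 + 0.1056 + 0.1152 = 0.3398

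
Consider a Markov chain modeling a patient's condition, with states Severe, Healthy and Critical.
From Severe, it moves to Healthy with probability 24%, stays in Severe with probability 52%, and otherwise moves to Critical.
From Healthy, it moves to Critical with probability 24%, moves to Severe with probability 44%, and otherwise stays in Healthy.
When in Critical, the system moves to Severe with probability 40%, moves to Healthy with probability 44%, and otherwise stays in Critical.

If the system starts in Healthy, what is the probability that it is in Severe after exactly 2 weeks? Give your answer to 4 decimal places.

Sum over the intermediate state after 1 week:
P = P(Healthy→Severe)·P(Severe→Severe) + P(Healthy→Healthy)·P(Healthy→Severe) + P(Healthy→Critical)·P(Critical→Severe)
  = 0.44×0.52 + 0.32×0.44 + 0.24×0.4
  = 0.2288 + 0.1408 + 0.0960 = 0.4656

0.4656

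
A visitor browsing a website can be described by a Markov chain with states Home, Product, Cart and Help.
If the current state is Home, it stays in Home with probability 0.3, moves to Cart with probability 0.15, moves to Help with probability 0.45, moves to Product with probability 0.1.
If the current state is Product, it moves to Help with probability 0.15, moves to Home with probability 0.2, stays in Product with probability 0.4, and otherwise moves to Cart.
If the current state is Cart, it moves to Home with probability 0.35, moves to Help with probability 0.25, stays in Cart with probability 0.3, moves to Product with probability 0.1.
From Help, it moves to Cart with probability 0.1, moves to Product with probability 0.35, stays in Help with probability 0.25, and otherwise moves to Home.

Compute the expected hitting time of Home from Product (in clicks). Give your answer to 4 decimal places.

3.9344

Let t(s) be the expected number of clicks to first reach Home from state s, with t(Home) = 0. Conditioning on the first click:
t(Product) = 1 + 0.4·t(Product) + 0.25·t(Cart) + 0.15·t(Help)
t(Cart) = 1 + 0.1·t(Product) + 0.3·t(Cart) + 0.25·t(Help)
t(Help) = 1 + 0.35·t(Product) + 0.1·t(Cart) + 0.25·t(Help)
Solving: t(Product) = 3.9344, t(Cart) = 3.2787, t(Help) = 3.6066.
Expected clicks from Product to Home: 3.9344.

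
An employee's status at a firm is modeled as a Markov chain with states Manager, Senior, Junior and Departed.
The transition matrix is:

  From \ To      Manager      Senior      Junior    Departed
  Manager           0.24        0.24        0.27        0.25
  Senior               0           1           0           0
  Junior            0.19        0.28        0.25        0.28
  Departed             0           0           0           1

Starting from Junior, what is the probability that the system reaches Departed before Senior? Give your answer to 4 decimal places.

0.5018

Let h(s) be the probability of absorption at Departed starting from transient state s. Then h(Departed) = 1 and h(Senior) = 0. By first-step analysis:
h(Manager) = 0.24·h(Manager) + 0.24·0 + 0.27·h(Junior) + 0.25·1
h(Junior) = 0.19·h(Manager) + 0.28·0 + 0.25·h(Junior) + 0.28·1
Solving: h(Manager) = 0.5072, h(Junior) = 0.5018.
Starting from Junior, the probability is 0.5018.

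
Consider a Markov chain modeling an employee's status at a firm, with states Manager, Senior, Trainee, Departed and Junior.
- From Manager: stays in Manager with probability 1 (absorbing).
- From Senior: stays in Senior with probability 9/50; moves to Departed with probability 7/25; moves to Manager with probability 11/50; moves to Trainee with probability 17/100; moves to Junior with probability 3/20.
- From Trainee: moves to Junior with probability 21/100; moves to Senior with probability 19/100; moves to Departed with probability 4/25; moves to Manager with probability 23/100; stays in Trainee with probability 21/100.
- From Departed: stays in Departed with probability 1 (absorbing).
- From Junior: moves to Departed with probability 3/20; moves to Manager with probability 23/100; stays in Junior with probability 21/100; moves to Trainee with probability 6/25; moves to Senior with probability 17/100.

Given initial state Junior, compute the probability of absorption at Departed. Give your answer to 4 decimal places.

0.4341

Let h(s) be the probability of absorption at Departed starting from transient state s. Then h(Departed) = 1 and h(Manager) = 0. By first-step analysis:
h(Senior) = 0.22·0 + 0.18·h(Senior) + 0.17·h(Trainee) + 0.28·1 + 0.15·h(Junior)
h(Trainee) = 0.23·0 + 0.19·h(Senior) + 0.21·h(Trainee) + 0.16·1 + 0.21·h(Junior)
h(Junior) = 0.23·0 + 0.17·h(Senior) + 0.24·h(Trainee) + 0.15·1 + 0.21·h(Junior)
Solving: h(Senior) = 0.5123, h(Trainee) = 0.4412, h(Junior) = 0.4341.
Starting from Junior, the probability is 0.4341.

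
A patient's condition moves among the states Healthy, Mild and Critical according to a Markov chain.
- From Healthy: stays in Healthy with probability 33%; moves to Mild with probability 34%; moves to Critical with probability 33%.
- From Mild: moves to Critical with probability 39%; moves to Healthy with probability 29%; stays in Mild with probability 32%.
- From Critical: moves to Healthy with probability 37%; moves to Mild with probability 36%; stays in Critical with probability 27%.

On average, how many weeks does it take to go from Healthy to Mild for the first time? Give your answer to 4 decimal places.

2.8883

Let t(s) be the expected number of weeks to first reach Mild from state s, with t(Mild) = 0. Conditioning on the first week:
t(Healthy) = 1 + 0.33·t(Healthy) + 0.33·t(Critical)
t(Critical) = 1 + 0.37·t(Healthy) + 0.27·t(Critical)
Solving: t(Healthy) = 2.8883, t(Critical) = 2.8338.
Expected weeks from Healthy to Mild: 2.8883.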